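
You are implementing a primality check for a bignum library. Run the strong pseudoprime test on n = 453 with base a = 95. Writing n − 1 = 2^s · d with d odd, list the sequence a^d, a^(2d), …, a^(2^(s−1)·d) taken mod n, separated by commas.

n − 1 = 452 = 2^2 · 113, so s = 2 and d = 113.
x_0 = 95^113 mod 453 = 47.
x_1 = 47^2 mod 453 = 397.

47, 397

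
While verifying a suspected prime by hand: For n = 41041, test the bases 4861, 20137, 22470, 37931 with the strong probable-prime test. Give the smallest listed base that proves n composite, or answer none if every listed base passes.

n − 1 = 41040 = 2^4 · 2565, so s = 4 and d = 2565.
Base 4861: x_0 = 4861^2565 mod 41041 = 41040. x_0 = 41040 ≡ −1, so 4861 is not a witness.
Base 20137: x_0 = 20137^2565 mod 41041 = 10933. x_0 is neither 1 nor 41040, so continue squaring. x_1 = 10933^2 mod 41041 = 19097. x_2 = 19097^2 mod 41041 = 5083. x_3 = 5083^2 mod 41041 = 22100. Reached i = s−1 = 3 without hitting −1: 20137 is a Miller–Rabin witness and 41041 is composite.
Base 22470: x_0 = 22470^2565 mod 41041 = 16268. x_0 is neither 1 nor 41040, so continue squaring. x_1 = 16268^2 mod 41041 = 15456. x_2 = 15456^2 mod 41041 = 29316. x_3 = 29316^2 mod 41041 = 29316. Reached i = s−1 = 3 without hitting −1: 22470 is a Miller–Rabin witness and 41041 is composite.
Base 37931: x_0 = 37931^2565 mod 41041 = 36763. x_0 is neither 1 nor 41040, so continue squaring. x_1 = 36763^2 mod 41041 = 38039. x_2 = 38039^2 mod 41041 = 24025. x_3 = 24025^2 mod 41041 = 1. x_3 = 1 but x_2 ≠ ±1, a nontrivial square root of 1 — 37931 is a witness and 41041 is composite.
The smallest witness among the given bases is 20137.

20137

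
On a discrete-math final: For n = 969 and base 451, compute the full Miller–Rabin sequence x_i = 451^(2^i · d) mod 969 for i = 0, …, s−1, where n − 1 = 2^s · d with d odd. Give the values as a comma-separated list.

n − 1 = 968 = 2^3 · 121, so s = 3 and d = 121.
x_0 = 451^121 mod 969 = 553.
x_1 = 553^2 mod 969 = 574.
x_2 = 574^2 mod 969 = 16.

553, 574, 16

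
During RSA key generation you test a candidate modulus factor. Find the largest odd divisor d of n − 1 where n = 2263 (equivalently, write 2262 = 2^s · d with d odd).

Halving: 2262 → 1131; 1131 is odd.
So 2262 = 2^1 · 1131.

1131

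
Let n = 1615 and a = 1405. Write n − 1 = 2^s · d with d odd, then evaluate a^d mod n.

360

n − 1 = 1614 = 2^1 · 807, so s = 1 and d = 807.
Repeated squaring mod 1615: 1405^1 ≡ 1405, 1405^2 ≡ 495, 1405^4 ≡ 1160, 1405^8 ≡ 305, 1405^16 ≡ 970, 1405^32 ≡ 970, 1405^64 ≡ 970, 1405^128 ≡ 970, 1405^256 ≡ 970, 1405^512 ≡ 970.
807 = 512 + 256 + 32 + 4 + 2 + 1, so 1405^807 ≡ 970·970·970·1160·495·1405 ≡ 360 (mod 1615).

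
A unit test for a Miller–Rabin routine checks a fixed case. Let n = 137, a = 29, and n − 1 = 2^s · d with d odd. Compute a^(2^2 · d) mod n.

n − 1 = 136 = 2^3 · 17, so s = 3 and d = 17.
x_0 = 29^17 mod 137 = 96.
x_1 = 96^2 mod 137 = 37.
x_2 = 37^2 mod 137 = 136.

136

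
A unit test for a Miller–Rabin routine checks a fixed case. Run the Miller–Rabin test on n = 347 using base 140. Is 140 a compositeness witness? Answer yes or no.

no

n − 1 = 346 = 2^1 · 173, so s = 1 and d = 173.
x_0 = 140^173 mod 347 = 1.
x_0 = 1, so 140 is not a witness.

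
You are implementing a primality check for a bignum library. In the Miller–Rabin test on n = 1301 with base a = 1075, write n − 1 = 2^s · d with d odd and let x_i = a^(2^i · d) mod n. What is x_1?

1

n − 1 = 1300 = 2^2 · 325, so s = 2 and d = 325.
x_0 = 1075^325 mod 1301 = 1300.
x_1 = 1300^2 mod 1301 = 1.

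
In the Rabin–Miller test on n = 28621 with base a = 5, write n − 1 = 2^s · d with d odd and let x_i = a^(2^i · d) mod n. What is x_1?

1

n − 1 = 28620 = 2^2 · 7155, so s = 2 and d = 7155.
Repeated squaring mod 28621: 5^1 ≡ 5, 5^2 ≡ 25, 5^4 ≡ 625, 5^8 ≡ 18552, 5^16 ≡ 9179, 5^32 ≡ 22438, 5^64 ≡ 20454, 5^128 ≡ 12959, 5^256 ≡ 16274, 5^512 ≡ 12963, 5^1024 ≡ 5478, 5^2048 ≡ 13676, 5^4096 ≡ 23362.
7155 = 4096 + 2048 + 512 + 256 + 128 + 64 + 32 + 16 + 2 + 1, so 5^7155 ≡ 23362·13676·12963·16274·12959·20454·22438·9179·25·5 ≡ 28620 (mod 28621).
x_0 = 28620.
x_1 = 28620^2 mod 28621 = 1.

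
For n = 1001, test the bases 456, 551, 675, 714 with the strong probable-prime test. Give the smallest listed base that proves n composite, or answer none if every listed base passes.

n − 1 = 1000 = 2^3 · 125, so s = 3 and d = 125.
Base 456: x_0 = 456^125 mod 1001 = 1. x_0 = 1, so 456 is not a witness.
Base 551: x_0 = 551^125 mod 1001 = 122. x_0 is neither 1 nor 1000, so continue squaring. x_1 = 122^2 mod 1001 = 870. x_2 = 870^2 mod 1001 = 144. Reached i = s−1 = 2 without hitting −1: 551 is a Miller–Rabin witness and 1001 is composite.
Base 675: x_0 = 675^125 mod 1001 = 12. x_0 is neither 1 nor 1000, so continue squaring. x_1 = 12^2 mod 1001 = 144. x_2 = 144^2 mod 1001 = 716. Reached i = s−1 = 2 without hitting −1: 675 is a Miller–Rabin witness and 1001 is composite.
Base 714: x_0 = 714^125 mod 1001 = 714. x_0 is neither 1 nor 1000, so continue squaring. x_1 = 714^2 mod 1001 = 287. x_2 = 287^2 mod 1001 = 287. Reached i = s−1 = 2 without hitting −1: 714 is a Miller–Rabin witness and 1001 is composite.
The smallest witness among the given bases is 551.

551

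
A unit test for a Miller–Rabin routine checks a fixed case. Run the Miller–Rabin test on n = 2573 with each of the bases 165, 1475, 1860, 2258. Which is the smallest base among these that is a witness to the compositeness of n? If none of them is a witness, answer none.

n − 1 = 2572 = 2^2 · 643, so s = 2 and d = 643.
Base 165: x_0 = 165^643 mod 2573 = 2489. x_0 is neither 1 nor 2572, so continue squaring. x_1 = 2489^2 mod 2573 = 1910. Reached i = s−1 = 1 without hitting −1: 165 is a Miller–Rabin witness and 2573 is composite.
Base 1475: x_0 = 1475^643 mod 2573 = 1012. x_0 is neither 1 nor 2572, so continue squaring. x_1 = 1012^2 mod 2573 = 90. Reached i = s−1 = 1 without hitting −1: 1475 is a Miller–Rabin witness and 2573 is composite.
Base 1860: x_0 = 1860^643 mod 2573 = 2542. x_0 is neither 1 nor 2572, so continue squaring. x_1 = 2542^2 mod 2573 = 961. Reached i = s−1 = 1 without hitting −1: 1860 is a Miller–Rabin witness and 2573 is composite.
Base 2258: x_0 = 2258^643 mod 2573 = 2103. x_0 is neither 1 nor 2572, so continue squaring. x_1 = 2103^2 mod 2573 = 2195. Reached i = s−1 = 1 without hitting −1: 2258 is a Miller–Rabin witness and 2573 is composite.
The smallest witness among the given bases is 165.

165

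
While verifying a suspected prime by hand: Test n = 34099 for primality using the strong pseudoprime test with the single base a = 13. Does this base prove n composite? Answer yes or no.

n − 1 = 34098 = 2^1 · 17049, so s = 1 and d = 17049.
x_0 = 13^17049 mod 34099 = 20436.
x_0 ∉ {1, 34098} and s = 1, so 13 is a Miller–Rabin witness and 34099 is composite.

yes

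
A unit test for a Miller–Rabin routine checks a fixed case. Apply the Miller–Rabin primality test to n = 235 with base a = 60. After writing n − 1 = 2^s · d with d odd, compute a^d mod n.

n − 1 = 234 = 2^1 · 117, so s = 1 and d = 117.
60^117 mod 235 = 160.

160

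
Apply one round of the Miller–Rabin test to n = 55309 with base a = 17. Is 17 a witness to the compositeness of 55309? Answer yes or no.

n − 1 = 55308 = 2^2 · 13827, so s = 2 and d = 13827.
x_0 = 17^13827 mod 55309 = 14337.
x_0 is neither 1 nor 55308, so continue squaring.
x_1 = 14337^2 mod 55309 = 21325.
Reached i = s−1 = 1 without hitting −1: 17 is a Miller–Rabin witness and 55309 is composite.

yes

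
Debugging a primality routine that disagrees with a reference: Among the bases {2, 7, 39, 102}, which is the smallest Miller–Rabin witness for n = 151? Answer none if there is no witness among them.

none

n − 1 = 150 = 2^1 · 75, so s = 1 and d = 75.
Base 2: x_0 = 2^75 mod 151 = 1. x_0 = 1, so 2 is not a witness.
Base 7: x_0 = 7^75 mod 151 = 150. x_0 = 150 ≡ −1, so 7 is not a witness.
Base 39: x_0 = 39^75 mod 151 = 1. x_0 = 1, so 39 is not a witness.
Base 102: x_0 = 102^75 mod 151 = 150. x_0 = 150 ≡ −1, so 102 is not a witness.
No listed base is a witness for 151.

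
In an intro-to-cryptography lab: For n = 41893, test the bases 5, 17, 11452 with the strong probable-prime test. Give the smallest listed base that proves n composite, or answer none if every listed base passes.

none

n − 1 = 41892 = 2^2 · 10473, so s = 2 and d = 10473.
Base 5: x_0 = 5^10473 mod 41893 = 31731. x_0 is neither 1 nor 41892, so continue squaring. x_1 = 31731^2 mod 41893 = 41892. x_1 ≡ −1, so 5 is not a witness.
Base 17: x_0 = 17^10473 mod 41893 = 10162. x_0 is neither 1 nor 41892, so continue squaring. x_1 = 10162^2 mod 41893 = 41892. x_1 ≡ −1, so 17 is not a witness.
Base 11452: x_0 = 11452^10473 mod 41893 = 41892. x_0 = 41892 ≡ −1, so 11452 is not a witness.
No listed base is a witness for 41893.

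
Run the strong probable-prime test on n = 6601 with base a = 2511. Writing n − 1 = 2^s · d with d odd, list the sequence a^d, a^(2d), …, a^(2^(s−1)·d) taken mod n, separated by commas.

944, 1, 1

n − 1 = 6600 = 2^3 · 825, so s = 3 and d = 825.
x_0 = 2511^825 mod 6601 = 944.
x_1 = 944^2 mod 6601 = 1.
x_2 = 1^2 mod 6601 = 1.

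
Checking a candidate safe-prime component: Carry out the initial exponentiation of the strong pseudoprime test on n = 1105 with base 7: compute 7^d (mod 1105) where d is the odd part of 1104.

n − 1 = 1104 = 2^4 · 69, so s = 4 and d = 69.
7^69 mod 1105 = 827.

827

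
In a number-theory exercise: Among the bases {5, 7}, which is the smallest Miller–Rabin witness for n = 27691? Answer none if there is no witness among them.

n − 1 = 27690 = 2^1 · 13845, so s = 1 and d = 13845.
Base 5: x_0 = 5^13845 mod 27691 = 1. x_0 = 1, so 5 is not a witness.
Base 7: x_0 = 7^13845 mod 27691 = 1. x_0 = 1, so 7 is not a witness.
No listed base is a witness for 27691.

none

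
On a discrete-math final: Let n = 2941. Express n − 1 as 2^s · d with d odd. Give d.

735

Halving: 2940 → 1470 → 735; 735 is odd.
So 2940 = 2^2 · 735.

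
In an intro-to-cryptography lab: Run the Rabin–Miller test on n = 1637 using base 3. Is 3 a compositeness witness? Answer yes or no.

n − 1 = 1636 = 2^2 · 409, so s = 2 and d = 409.
x_0 = 3^409 mod 1637 = 316.
x_0 is neither 1 nor 1636, so continue squaring.
x_1 = 316^2 mod 1637 = 1636.
x_1 ≡ −1, so 3 is not a witness.

no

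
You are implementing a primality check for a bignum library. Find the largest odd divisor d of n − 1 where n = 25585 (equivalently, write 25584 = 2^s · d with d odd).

Halving: 25584 → 12792 → 6396 → 3198 → 1599; 1599 is odd.
So 25584 = 2^4 · 1599.

1599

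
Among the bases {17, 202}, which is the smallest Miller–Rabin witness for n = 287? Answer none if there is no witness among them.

n − 1 = 286 = 2^1 · 143, so s = 1 and d = 143.
Base 17: x_0 = 17^143 mod 287 = 89. x_0 ∉ {1, 286} and s = 1, so 17 is a Miller–Rabin witness and 287 is composite.
Base 202: x_0 = 202^143 mod 287 = 27. x_0 ∉ {1, 286} and s = 1, so 202 is a Miller–Rabin witness and 287 is composite.
The smallest witness among the given bases is 17.

17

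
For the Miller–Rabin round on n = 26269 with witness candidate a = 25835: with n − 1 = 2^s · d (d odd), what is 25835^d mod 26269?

n − 1 = 26268 = 2^2 · 6567, so s = 2 and d = 6567.
Repeated squaring mod 26269: 25835^1 ≡ 25835, 25835^2 ≡ 4473, 25835^4 ≡ 17020, 25835^8 ≡ 12137, 25835^16 ≡ 16486, 25835^32 ≡ 9122, 25835^64 ≡ 16961, 25835^128 ≡ 3702, 25835^256 ≡ 18655, 25835^512 ≡ 23582, 25835^1024 ≡ 22263, 25835^2048 ≡ 23946, 25835^4096 ≡ 11184.
6567 = 4096 + 2048 + 256 + 128 + 32 + 4 + 2 + 1, so 25835^6567 ≡ 11184·23946·18655·3702·9122·17020·4473·25835 ≡ 17399 (mod 26269).

17399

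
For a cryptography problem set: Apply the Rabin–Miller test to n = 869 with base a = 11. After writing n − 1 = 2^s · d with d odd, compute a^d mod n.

n − 1 = 868 = 2^2 · 217, so s = 2 and d = 217.
11^217 mod 869 = 704.

704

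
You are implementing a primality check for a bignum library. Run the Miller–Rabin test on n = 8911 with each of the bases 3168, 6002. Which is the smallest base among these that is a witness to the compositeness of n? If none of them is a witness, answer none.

3168

n − 1 = 8910 = 2^1 · 4455, so s = 1 and d = 4455.
Base 3168: x_0 = 3168^4455 mod 8911 = 6098. x_0 ∉ {1, 8910} and s = 1, so 3168 is a Miller–Rabin witness and 8911 is composite.
Base 6002: x_0 = 6002^4455 mod 8911 = 2547. x_0 ∉ {1, 8910} and s = 1, so 6002 is a Miller–Rabin witness and 8911 is composite.
The smallest witness among the given bases is 3168.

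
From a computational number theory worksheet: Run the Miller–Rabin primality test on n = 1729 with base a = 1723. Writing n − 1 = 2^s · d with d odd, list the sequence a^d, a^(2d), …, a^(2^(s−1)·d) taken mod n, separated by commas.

n − 1 = 1728 = 2^6 · 27, so s = 6 and d = 27.
x_0 = 1723^27 mod 1729 = 512.
x_1 = 512^2 mod 1729 = 1065.
x_2 = 1065^2 mod 1729 = 1.
x_3 = 1^2 mod 1729 = 1.
x_4 = 1^2 mod 1729 = 1.
x_5 = 1^2 mod 1729 = 1.

512, 1065, 1, 1, 1, 1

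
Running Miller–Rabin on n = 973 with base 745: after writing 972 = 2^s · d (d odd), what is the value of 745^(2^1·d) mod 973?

n − 1 = 972 = 2^2 · 243, so s = 2 and d = 243.
x_0 = 745^243 mod 973 = 566.
x_1 = 566^2 mod 973 = 239.

239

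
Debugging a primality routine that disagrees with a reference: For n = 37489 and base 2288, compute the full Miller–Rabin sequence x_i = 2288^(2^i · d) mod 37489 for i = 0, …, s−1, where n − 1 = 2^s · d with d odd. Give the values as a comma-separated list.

n − 1 = 37488 = 2^4 · 2343, so s = 4 and d = 2343.
x_0 = 2288^2343 mod 37489 = 4491.
x_1 = 4491^2 mod 37489 = 37488.
x_2 = 37488^2 mod 37489 = 1.
x_3 = 1^2 mod 37489 = 1.

4491, 37488, 1, 1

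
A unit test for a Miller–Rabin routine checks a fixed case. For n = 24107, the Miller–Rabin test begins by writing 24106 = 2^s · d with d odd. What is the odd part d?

12053

Halving: 24106 → 12053; 12053 is odd.
So 24106 = 2^1 · 12053.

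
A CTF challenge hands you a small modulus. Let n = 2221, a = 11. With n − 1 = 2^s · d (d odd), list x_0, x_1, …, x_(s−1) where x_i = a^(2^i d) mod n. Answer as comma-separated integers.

n − 1 = 2220 = 2^2 · 555, so s = 2 and d = 555.
x_0 = 11^555 mod 2221 = 1431.
x_1 = 1431^2 mod 2221 = 2220.

1431, 2220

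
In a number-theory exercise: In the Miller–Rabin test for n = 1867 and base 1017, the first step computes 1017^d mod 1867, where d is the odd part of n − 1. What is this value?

1866

n − 1 = 1866 = 2^1 · 933, so s = 1 and d = 933.
Repeated squaring mod 1867: 1017^1 ≡ 1017, 1017^2 ≡ 1838, 1017^4 ≡ 841, 1017^8 ≡ 1555, 1017^16 ≡ 260, 1017^32 ≡ 388, 1017^64 ≡ 1184, 1017^128 ≡ 1606, 1017^256 ≡ 909, 1017^512 ≡ 1067.
933 = 512 + 256 + 128 + 32 + 4 + 1, so 1017^933 ≡ 1067·909·1606·388·841·1017 ≡ 1866 (mod 1867).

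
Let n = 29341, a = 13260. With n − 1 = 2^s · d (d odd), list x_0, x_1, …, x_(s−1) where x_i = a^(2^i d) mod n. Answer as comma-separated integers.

24167, 11284

n − 1 = 29340 = 2^2 · 7335, so s = 2 and d = 7335.
x_0 = 13260^7335 mod 29341 = 24167.
x_1 = 24167^2 mod 29341 = 11284.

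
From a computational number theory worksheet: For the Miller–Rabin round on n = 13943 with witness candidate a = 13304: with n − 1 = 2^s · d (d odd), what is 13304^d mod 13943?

12957

n − 1 = 13942 = 2^1 · 6971, so s = 1 and d = 6971.
Repeated squaring mod 13943: 13304^1 ≡ 13304, 13304^2 ≡ 3974, 13304^4 ≡ 9200, 13304^8 ≡ 5990, 13304^16 ≡ 4761, 13304^32 ≡ 9746, 13304^64 ≡ 4800, 13304^128 ≡ 6164, 13304^256 ≡ 221, 13304^512 ≡ 7012, 13304^1024 ≡ 5126, 13304^2048 ≡ 7264, 13304^4096 ≡ 5384.
6971 = 4096 + 2048 + 512 + 256 + 32 + 16 + 8 + 2 + 1, so 13304^6971 ≡ 5384·7264·7012·221·9746·4761·5990·3974·13304 ≡ 12957 (mod 13943).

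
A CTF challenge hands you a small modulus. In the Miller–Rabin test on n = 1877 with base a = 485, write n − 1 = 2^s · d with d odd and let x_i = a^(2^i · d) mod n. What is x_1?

n − 1 = 1876 = 2^2 · 469, so s = 2 and d = 469.
x_0 = 485^469 mod 1877 = 1876.
x_1 = 1876^2 mod 1877 = 1.

1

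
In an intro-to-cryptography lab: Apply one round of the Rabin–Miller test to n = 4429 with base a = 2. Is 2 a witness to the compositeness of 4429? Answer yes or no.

n − 1 = 4428 = 2^2 · 1107, so s = 2 and d = 1107.
x_0 = 2^1107 mod 4429 = 905.
x_0 is neither 1 nor 4428, so continue squaring.
x_1 = 905^2 mod 4429 = 4089.
Reached i = s−1 = 1 without hitting −1: 2 is a Miller–Rabin witness and 4429 is composite.

yes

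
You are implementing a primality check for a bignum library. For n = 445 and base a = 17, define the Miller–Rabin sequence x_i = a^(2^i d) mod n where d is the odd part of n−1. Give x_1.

289

n − 1 = 444 = 2^2 · 111, so s = 2 and d = 111.
By repeated squaring, 17^111 ≡ 428 (mod 445).
x_0 = 428.
x_1 = 428^2 mod 445 = 289.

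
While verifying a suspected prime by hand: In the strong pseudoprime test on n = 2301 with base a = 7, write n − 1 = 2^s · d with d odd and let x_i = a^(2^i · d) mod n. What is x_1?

1369

n − 1 = 2300 = 2^2 · 575, so s = 2 and d = 575.
x_0 = 7^575 mod 2301 = 730.
x_1 = 730^2 mod 2301 = 1369.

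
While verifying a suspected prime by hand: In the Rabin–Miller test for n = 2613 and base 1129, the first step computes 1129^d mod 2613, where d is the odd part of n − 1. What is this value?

n − 1 = 2612 = 2^2 · 653, so s = 2 and d = 653.
Repeated squaring mod 2613: 1129^1 ≡ 1129, 1129^2 ≡ 2110, 1129^4 ≡ 2161, 1129^8 ≡ 490, 1129^16 ≡ 2317, 1129^32 ≡ 1387, 1129^64 ≡ 601, 1129^128 ≡ 607, 1129^256 ≡ 16, 1129^512 ≡ 256.
653 = 512 + 128 + 8 + 4 + 1, so 1129^653 ≡ 256·607·490·2161·1129 ≡ 2386 (mod 2613).

2386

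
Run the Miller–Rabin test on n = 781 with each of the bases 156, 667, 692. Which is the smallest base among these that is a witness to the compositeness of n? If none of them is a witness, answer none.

667

n − 1 = 780 = 2^2 · 195, so s = 2 and d = 195.
Base 156: x_0 = 156^195 mod 781 = 780. x_0 = 780 ≡ −1, so 156 is not a witness.
Base 667: x_0 = 667^195 mod 781 = 307. x_0 is neither 1 nor 780, so continue squaring. x_1 = 307^2 mod 781 = 529. Reached i = s−1 = 1 without hitting −1: 667 is a Miller–Rabin witness and 781 is composite.
Base 692: x_0 = 692^195 mod 781 = 406. x_0 is neither 1 nor 780, so continue squaring. x_1 = 406^2 mod 781 = 45. Reached i = s−1 = 1 without hitting −1: 692 is a Miller–Rabin witness and 781 is composite.
The smallest witness among the given bases is 667.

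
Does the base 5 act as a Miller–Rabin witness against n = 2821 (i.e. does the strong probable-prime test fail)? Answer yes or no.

yes

n − 1 = 2820 = 2^2 · 705, so s = 2 and d = 705.
x_0 = 5^705 mod 2821 = 993.
x_0 is neither 1 nor 2820, so continue squaring.
x_1 = 993^2 mod 2821 = 1520.
Reached i = s−1 = 1 without hitting −1: 5 is a Miller–Rabin witness and 2821 is composite.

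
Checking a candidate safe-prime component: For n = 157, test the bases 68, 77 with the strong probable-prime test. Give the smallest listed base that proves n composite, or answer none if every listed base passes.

none

n − 1 = 156 = 2^2 · 39, so s = 2 and d = 39.
Base 68: x_0 = 68^39 mod 157 = 156. x_0 = 156 ≡ −1, so 68 is not a witness.
Base 77: x_0 = 77^39 mod 157 = 28. x_0 is neither 1 nor 156, so continue squaring. x_1 = 28^2 mod 157 = 156. x_1 ≡ −1, so 77 is not a witness.
No listed base is a witness for 157.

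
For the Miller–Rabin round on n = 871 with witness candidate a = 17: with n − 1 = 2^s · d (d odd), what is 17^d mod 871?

n − 1 = 870 = 2^1 · 435, so s = 1 and d = 435.
17^435 mod 871 = 350.

350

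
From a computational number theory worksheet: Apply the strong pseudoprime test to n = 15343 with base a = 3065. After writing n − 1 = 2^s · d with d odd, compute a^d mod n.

7244

n − 1 = 15342 = 2^1 · 7671, so s = 1 and d = 7671.
Repeated squaring mod 15343: 3065^1 ≡ 3065, 3065^2 ≡ 4309, 3065^4 ≡ 2451, 3065^8 ≡ 8288, 3065^16 ≡ 333, 3065^32 ≡ 3488, 3065^64 ≡ 14488, 3065^128 ≡ 9904, 3065^256 ≡ 1417, 3065^512 ≡ 13299, 3065^1024 ≡ 4640, 3065^2048 ≡ 3371, 3065^4096 ≡ 9821.
7671 = 4096 + 2048 + 1024 + 256 + 128 + 64 + 32 + 16 + 4 + 2 + 1, so 3065^7671 ≡ 9821·3371·4640·1417·9904·14488·3488·333·2451·4309·3065 ≡ 7244 (mod 15343).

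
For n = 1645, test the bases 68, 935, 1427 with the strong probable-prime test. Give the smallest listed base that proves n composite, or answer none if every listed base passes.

n − 1 = 1644 = 2^2 · 411, so s = 2 and d = 411.
Base 68: x_0 = 68^411 mod 1645 = 447. x_0 is neither 1 nor 1644, so continue squaring. x_1 = 447^2 mod 1645 = 764. Reached i = s−1 = 1 without hitting −1: 68 is a Miller–Rabin witness and 1645 is composite.
Base 935: x_0 = 935^411 mod 1645 = 50. x_0 is neither 1 nor 1644, so continue squaring. x_1 = 50^2 mod 1645 = 855. Reached i = s−1 = 1 without hitting −1: 935 is a Miller–Rabin witness and 1645 is composite.
Base 1427: x_0 = 1427^411 mod 1645 = 643. x_0 is neither 1 nor 1644, so continue squaring. x_1 = 643^2 mod 1645 = 554. Reached i = s−1 = 1 without hitting −1: 1427 is a Miller–Rabin witness and 1645 is composite.
The smallest witness among the given bases is 68.

68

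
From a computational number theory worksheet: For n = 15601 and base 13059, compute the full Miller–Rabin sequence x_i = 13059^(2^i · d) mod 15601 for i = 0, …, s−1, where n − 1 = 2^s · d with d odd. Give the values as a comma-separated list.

107, 11449, 15600, 1

n − 1 = 15600 = 2^4 · 975, so s = 4 and d = 975.
x_0 = 13059^975 mod 15601 = 107.
x_1 = 107^2 mod 15601 = 11449.
x_2 = 11449^2 mod 15601 = 15600.
x_3 = 15600^2 mod 15601 = 1.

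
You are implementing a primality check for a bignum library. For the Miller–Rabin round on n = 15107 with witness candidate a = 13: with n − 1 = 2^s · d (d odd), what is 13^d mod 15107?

1

n − 1 = 15106 = 2^1 · 7553, so s = 1 and d = 7553.
Repeated squaring mod 15107: 13^1 ≡ 13, 13^2 ≡ 169, 13^4 ≡ 13454, 13^8 ≡ 13149, 13^16 ≡ 11693, 13^32 ≡ 7899, 13^64 ≡ 2291, 13^128 ≡ 6552, 13^256 ≡ 9717, 13^512 ≡ 1339, 13^1024 ≡ 10295, 13^2048 ≡ 11420, 13^4096 ≡ 12776.
7553 = 4096 + 2048 + 1024 + 256 + 128 + 1, so 13^7553 ≡ 12776·11420·10295·9717·6552·13 ≡ 1 (mod 15107).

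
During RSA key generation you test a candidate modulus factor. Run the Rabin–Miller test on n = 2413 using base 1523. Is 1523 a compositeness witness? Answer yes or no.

n − 1 = 2412 = 2^2 · 603, so s = 2 and d = 603.
x_0 = 1523^603 mod 2413 = 2412.
x_0 = 2412 ≡ −1, so 1523 is not a witness.

no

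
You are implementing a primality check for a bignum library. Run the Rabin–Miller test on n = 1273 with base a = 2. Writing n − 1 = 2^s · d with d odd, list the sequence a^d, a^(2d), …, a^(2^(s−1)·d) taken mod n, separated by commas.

715, 752, 292

n − 1 = 1272 = 2^3 · 159, so s = 3 and d = 159.
x_0 = 2^159 mod 1273 = 715.
x_1 = 715^2 mod 1273 = 752.
x_2 = 752^2 mod 1273 = 292.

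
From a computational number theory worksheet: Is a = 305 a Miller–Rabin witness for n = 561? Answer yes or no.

no

n − 1 = 560 = 2^4 · 35, so s = 4 and d = 35.
By repeated squaring, 305^35 ≡ 560 (mod 561).
x_0 = 305^35 mod 561 = 560.
x_0 = 560 ≡ −1, so 305 is not a witness.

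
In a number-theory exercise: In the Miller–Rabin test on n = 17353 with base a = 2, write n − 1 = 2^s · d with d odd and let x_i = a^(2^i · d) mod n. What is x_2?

n − 1 = 17352 = 2^3 · 2169, so s = 3 and d = 2169.
x_0 = 2^2169 mod 17353 = 13721.
x_1 = 13721^2 mod 17353 = 3144.
x_2 = 3144^2 mod 17353 = 10879.

10879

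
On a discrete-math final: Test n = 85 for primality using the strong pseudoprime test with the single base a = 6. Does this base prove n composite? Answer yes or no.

n − 1 = 84 = 2^2 · 21, so s = 2 and d = 21.
x_0 = 6^21 mod 85 = 41.
x_0 is neither 1 nor 84, so continue squaring.
x_1 = 41^2 mod 85 = 66.
Reached i = s−1 = 1 without hitting −1: 6 is a Miller–Rabin witness and 85 is composite.

yes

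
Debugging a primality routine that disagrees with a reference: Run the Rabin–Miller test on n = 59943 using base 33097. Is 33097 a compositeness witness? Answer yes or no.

n − 1 = 59942 = 2^1 · 29971, so s = 1 and d = 29971.
Repeated squaring mod 59943: 33097^1 ≡ 33097, 33097^2 ≡ 13027, 33097^4 ≡ 4096, 33097^8 ≡ 53119, 33097^16 ≡ 51208, 33097^32 ≡ 52729, 33097^64 ≡ 11272, 33097^128 ≡ 38767, 33097^256 ≡ 49336, 33097^512 ≡ 55381, 33097^1024 ≡ 11623, 33097^2048 ≡ 42550, 33097^4096 ≡ 44071, 33097^8192 ≡ 39898, 33097^16384 ≡ 4096.
29971 = 16384 + 8192 + 4096 + 1024 + 256 + 16 + 2 + 1, so 33097^29971 ≡ 4096·39898·44071·11623·49336·51208·13027·33097 ≡ 34774 (mod 59943).
x_0 = 33097^29971 mod 59943 = 34774.
x_0 ∉ {1, 59942} and s = 1, so 33097 is a Miller–Rabin witness and 59943 is composite.

yes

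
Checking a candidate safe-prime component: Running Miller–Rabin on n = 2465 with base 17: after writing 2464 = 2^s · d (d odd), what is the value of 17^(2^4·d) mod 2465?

n − 1 = 2464 = 2^5 · 77, so s = 5 and d = 77.
x_0 = 17^77 mod 2465 = 17.
x_1 = 17^2 mod 2465 = 289.
x_2 = 289^2 mod 2465 = 2176.
x_3 = 2176^2 mod 2465 = 2176.
x_4 = 2176^2 mod 2465 = 2176.

2176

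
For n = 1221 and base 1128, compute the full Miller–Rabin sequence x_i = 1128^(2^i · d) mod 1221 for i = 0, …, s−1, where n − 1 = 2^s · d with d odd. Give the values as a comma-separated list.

n − 1 = 1220 = 2^2 · 305, so s = 2 and d = 305.
x_0 = 1128^305 mod 1221 = 483.
x_1 = 483^2 mod 1221 = 78.

483, 78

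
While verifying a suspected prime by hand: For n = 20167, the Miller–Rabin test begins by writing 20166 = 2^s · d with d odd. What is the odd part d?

Halving: 20166 → 10083; 10083 is odd.
So 20166 = 2^1 · 10083.

10083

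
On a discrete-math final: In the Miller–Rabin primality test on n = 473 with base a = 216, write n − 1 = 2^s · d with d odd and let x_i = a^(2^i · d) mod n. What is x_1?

n − 1 = 472 = 2^3 · 59, so s = 3 and d = 59.
x_0 = 216^59 mod 473 = 173.
x_1 = 173^2 mod 473 = 130.

130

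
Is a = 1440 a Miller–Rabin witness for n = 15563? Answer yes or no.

n − 1 = 15562 = 2^1 · 7781, so s = 1 and d = 7781.
x_0 = 1440^7781 mod 15563 = 15220.
x_0 ∉ {1, 15562} and s = 1, so 1440 is a Miller–Rabin witness and 15563 is composite.

yes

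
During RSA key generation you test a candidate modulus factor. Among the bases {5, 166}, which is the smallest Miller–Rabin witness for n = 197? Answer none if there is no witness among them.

n − 1 = 196 = 2^2 · 49, so s = 2 and d = 49.
Base 5: x_0 = 5^49 mod 197 = 183. x_0 is neither 1 nor 196, so continue squaring. x_1 = 183^2 mod 197 = 196. x_1 ≡ −1, so 5 is not a witness.
Base 166: x_0 = 166^49 mod 197 = 14. x_0 is neither 1 nor 196, so continue squaring. x_1 = 14^2 mod 197 = 196. x_1 ≡ −1, so 166 is not a witness.
No listed base is a witness for 197.

none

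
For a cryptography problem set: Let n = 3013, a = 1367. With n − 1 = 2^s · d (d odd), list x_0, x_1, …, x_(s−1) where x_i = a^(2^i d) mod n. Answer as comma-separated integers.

n − 1 = 3012 = 2^2 · 753, so s = 2 and d = 753.
x_0 = 1367^753 mod 3013 = 617.
x_1 = 617^2 mod 3013 = 1051.

617, 1051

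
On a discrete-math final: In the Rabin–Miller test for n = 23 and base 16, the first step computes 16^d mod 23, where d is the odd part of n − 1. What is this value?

1

n − 1 = 22 = 2^1 · 11, so s = 1 and d = 11.
Repeated squaring mod 23: 16^1 ≡ 16, 16^2 ≡ 3, 16^4 ≡ 9, 16^8 ≡ 12.
11 = 8 + 2 + 1, so 16^11 ≡ 12·3·16 ≡ 1 (mod 23).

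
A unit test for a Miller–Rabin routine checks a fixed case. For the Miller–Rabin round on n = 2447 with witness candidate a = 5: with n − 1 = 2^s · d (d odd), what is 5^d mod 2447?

n − 1 = 2446 = 2^1 · 1223, so s = 1 and d = 1223.
5^1223 mod 2447 = 2446.

2446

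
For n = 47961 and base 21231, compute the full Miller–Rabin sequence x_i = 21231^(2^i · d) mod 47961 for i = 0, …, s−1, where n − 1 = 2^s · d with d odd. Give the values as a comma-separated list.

24759, 18540, 43074

n − 1 = 47960 = 2^3 · 5995, so s = 3 and d = 5995.
x_0 = 21231^5995 mod 47961 = 24759.
x_1 = 24759^2 mod 47961 = 18540.
x_2 = 18540^2 mod 47961 = 43074.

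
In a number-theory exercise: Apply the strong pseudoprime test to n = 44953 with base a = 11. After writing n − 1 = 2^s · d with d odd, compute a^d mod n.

18456

n − 1 = 44952 = 2^3 · 5619, so s = 3 and d = 5619.
11^5619 mod 44953 = 18456.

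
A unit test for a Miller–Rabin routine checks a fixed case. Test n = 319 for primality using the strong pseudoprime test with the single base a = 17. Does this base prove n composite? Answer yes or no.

yes

n − 1 = 318 = 2^1 · 159, so s = 1 and d = 159.
x_0 = 17^159 mod 319 = 244.
x_0 ∉ {1, 318} and s = 1, so 17 is a Miller–Rabin witness and 319 is composite.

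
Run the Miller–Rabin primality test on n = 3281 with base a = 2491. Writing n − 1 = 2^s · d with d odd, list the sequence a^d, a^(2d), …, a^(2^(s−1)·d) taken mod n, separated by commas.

195, 1934, 16, 256

n − 1 = 3280 = 2^4 · 205, so s = 4 and d = 205.
x_0 = 2491^205 mod 3281 = 195.
x_1 = 195^2 mod 3281 = 1934.
x_2 = 1934^2 mod 3281 = 16.
x_3 = 16^2 mod 3281 = 256.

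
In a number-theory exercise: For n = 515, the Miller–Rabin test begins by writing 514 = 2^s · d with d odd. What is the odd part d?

257

Halving: 514 → 257; 257 is odd.
So 514 = 2^1 · 257.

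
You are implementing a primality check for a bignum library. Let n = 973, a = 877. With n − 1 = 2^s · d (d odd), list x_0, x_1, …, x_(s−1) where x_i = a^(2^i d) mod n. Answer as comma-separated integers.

n − 1 = 972 = 2^2 · 243, so s = 2 and d = 243.
x_0 = 877^243 mod 973 = 694.
x_1 = 694^2 mod 973 = 1.

694, 1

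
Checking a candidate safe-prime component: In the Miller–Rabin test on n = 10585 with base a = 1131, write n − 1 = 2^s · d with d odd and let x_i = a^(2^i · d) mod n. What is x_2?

n − 1 = 10584 = 2^3 · 1323, so s = 3 and d = 1323.
x_0 = 1131^1323 mod 10585 = 6496.
x_1 = 6496^2 mod 10585 = 6206.
x_2 = 6206^2 mod 10585 = 6206.

6206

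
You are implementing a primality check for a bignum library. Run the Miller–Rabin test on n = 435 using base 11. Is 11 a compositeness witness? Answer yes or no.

n − 1 = 434 = 2^1 · 217, so s = 1 and d = 217.
x_0 = 11^217 mod 435 = 191.
x_0 ∉ {1, 434} and s = 1, so 11 is a Miller–Rabin witness and 435 is composite.

yes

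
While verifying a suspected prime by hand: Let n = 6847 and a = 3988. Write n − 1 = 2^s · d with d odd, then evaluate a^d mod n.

5762

n − 1 = 6846 = 2^1 · 3423, so s = 1 and d = 3423.
3988^3423 mod 6847 = 5762.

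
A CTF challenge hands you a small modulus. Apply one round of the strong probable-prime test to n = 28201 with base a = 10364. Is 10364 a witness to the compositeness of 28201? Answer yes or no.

n − 1 = 28200 = 2^3 · 3525, so s = 3 and d = 3525.
x_0 = 10364^3525 mod 28201 = 8501.
x_0 is neither 1 nor 28200, so continue squaring.
x_1 = 8501^2 mod 28201 = 16039.
x_2 = 16039^2 mod 28201 = 28200.
x_2 ≡ −1, so 10364 is not a witness.

no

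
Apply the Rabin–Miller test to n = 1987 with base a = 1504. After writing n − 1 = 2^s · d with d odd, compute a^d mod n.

n − 1 = 1986 = 2^1 · 993, so s = 1 and d = 993.
1504^993 mod 1987 = 1986.

1986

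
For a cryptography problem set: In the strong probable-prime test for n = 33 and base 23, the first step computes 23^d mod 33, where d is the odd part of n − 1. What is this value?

n − 1 = 32 = 2^5 · 1, so s = 5 and d = 1.
23^1 mod 33 = 23.

23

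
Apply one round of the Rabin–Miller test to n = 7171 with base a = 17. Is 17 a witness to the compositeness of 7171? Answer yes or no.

n − 1 = 7170 = 2^1 · 3585, so s = 1 and d = 3585.
x_0 = 17^3585 mod 7171 = 7170.
x_0 = 7170 ≡ −1, so 17 is not a witness.

no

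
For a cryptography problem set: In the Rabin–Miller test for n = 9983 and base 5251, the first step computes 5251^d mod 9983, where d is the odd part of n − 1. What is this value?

1766

n − 1 = 9982 = 2^1 · 4991, so s = 1 and d = 4991.
By repeated squaring, 5251^4991 ≡ 1766 (mod 9983).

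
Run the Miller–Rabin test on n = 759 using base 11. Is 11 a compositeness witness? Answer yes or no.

n − 1 = 758 = 2^1 · 379, so s = 1 and d = 379.
x_0 = 11^379 mod 759 = 143.
x_0 ∉ {1, 758} and s = 1, so 11 is a Miller–Rabin witness and 759 is composite.

yes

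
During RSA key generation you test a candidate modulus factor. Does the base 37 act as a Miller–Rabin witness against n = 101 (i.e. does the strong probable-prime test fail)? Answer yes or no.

n − 1 = 100 = 2^2 · 25, so s = 2 and d = 25.
x_0 = 37^25 mod 101 = 1.
x_0 = 1, so 37 is not a witness.

no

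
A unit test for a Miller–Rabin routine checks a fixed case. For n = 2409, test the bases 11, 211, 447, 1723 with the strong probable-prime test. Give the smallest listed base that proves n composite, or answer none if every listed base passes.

11

n − 1 = 2408 = 2^3 · 301, so s = 3 and d = 301.
Base 11: x_0 = 11^301 mod 2409 = 902. x_0 is neither 1 nor 2408, so continue squaring. x_1 = 902^2 mod 2409 = 1771. x_2 = 1771^2 mod 2409 = 2332. Reached i = s−1 = 2 without hitting −1: 11 is a Miller–Rabin witness and 2409 is composite.
Base 211: x_0 = 211^301 mod 2409 = 211. x_0 is neither 1 nor 2408, so continue squaring. x_1 = 211^2 mod 2409 = 1159. x_2 = 1159^2 mod 2409 = 1468. Reached i = s−1 = 2 without hitting −1: 211 is a Miller–Rabin witness and 2409 is composite.
Base 447: x_0 = 447^301 mod 2409 = 447. x_0 is neither 1 nor 2408, so continue squaring. x_1 = 447^2 mod 2409 = 2271. x_2 = 2271^2 mod 2409 = 2181. Reached i = s−1 = 2 without hitting −1: 447 is a Miller–Rabin witness and 2409 is composite.
Base 1723: x_0 = 1723^301 mod 2409 = 1327. x_0 is neither 1 nor 2408, so continue squaring. x_1 = 1327^2 mod 2409 = 2359. x_2 = 2359^2 mod 2409 = 91. Reached i = s−1 = 2 without hitting −1: 1723 is a Miller–Rabin witness and 2409 is composite.
The smallest witness among the given bases is 11.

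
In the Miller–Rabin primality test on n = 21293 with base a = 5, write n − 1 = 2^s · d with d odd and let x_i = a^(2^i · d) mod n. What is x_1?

14181

n − 1 = 21292 = 2^2 · 5323, so s = 2 and d = 5323.
Repeated squaring mod 21293: 5^1 ≡ 5, 5^2 ≡ 25, 5^4 ≡ 625, 5^8 ≡ 7351, 5^16 ≡ 16860, 5^32 ≡ 19343, 5^64 ≡ 12346, 5^128 ≡ 8422, 5^256 ≡ 3101, 5^512 ≡ 13058, 5^1024 ≡ 18313, 5^2048 ≡ 1219, 5^4096 ≡ 16744.
5323 = 4096 + 1024 + 128 + 64 + 8 + 2 + 1, so 5^5323 ≡ 16744·18313·8422·12346·7351·25·5 ≡ 4874 (mod 21293).
x_0 = 4874.
x_1 = 4874^2 mod 21293 = 14181.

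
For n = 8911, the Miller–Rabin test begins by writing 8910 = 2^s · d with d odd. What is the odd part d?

4455

Halving: 8910 → 4455; 4455 is odd.
So 8910 = 2^1 · 4455.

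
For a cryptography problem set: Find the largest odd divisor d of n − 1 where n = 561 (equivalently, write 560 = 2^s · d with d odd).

35

Halving: 560 → 280 → 140 → 70 → 35; 35 is odd.
So 560 = 2^4 · 35.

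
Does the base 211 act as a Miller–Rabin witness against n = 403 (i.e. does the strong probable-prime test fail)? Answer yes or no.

no

n − 1 = 402 = 2^1 · 201, so s = 1 and d = 201.
Repeated squaring mod 403: 211^1 ≡ 211, 211^2 ≡ 191, 211^4 ≡ 211, 211^8 ≡ 191, 211^16 ≡ 211, 211^32 ≡ 191, 211^64 ≡ 211, 211^128 ≡ 191.
201 = 128 + 64 + 8 + 1, so 211^201 ≡ 191·211·191·211 ≡ 1 (mod 403).
x_0 = 211^201 mod 403 = 1.
x_0 = 1, so 211 is not a witness.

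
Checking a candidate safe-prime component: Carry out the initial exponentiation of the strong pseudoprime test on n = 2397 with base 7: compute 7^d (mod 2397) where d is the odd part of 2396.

n − 1 = 2396 = 2^2 · 599, so s = 2 and d = 599.
7^599 mod 2397 = 148.

148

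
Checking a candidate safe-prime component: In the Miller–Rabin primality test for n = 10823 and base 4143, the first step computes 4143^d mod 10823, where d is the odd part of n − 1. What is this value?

3602

n − 1 = 10822 = 2^1 · 5411, so s = 1 and d = 5411.
Repeated squaring mod 10823: 4143^1 ≡ 4143, 4143^2 ≡ 9994, 4143^4 ≡ 5392, 4143^8 ≡ 3086, 4143^16 ≡ 9979, 4143^32 ≡ 8841, 4143^64 ≡ 10398, 4143^128 ≡ 7457, 4143^256 ≡ 9098, 4143^512 ≡ 10123, 4143^1024 ≡ 2965, 4143^2048 ≡ 2949, 4143^4096 ≡ 5732.
5411 = 4096 + 1024 + 256 + 32 + 2 + 1, so 4143^5411 ≡ 5732·2965·9098·8841·9994·4143 ≡ 3602 (mod 10823).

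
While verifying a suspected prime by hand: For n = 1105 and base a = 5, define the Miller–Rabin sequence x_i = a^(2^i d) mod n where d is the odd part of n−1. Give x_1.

740

n − 1 = 1104 = 2^4 · 69, so s = 4 and d = 69.
x_0 = 5^69 mod 1105 = 915.
x_1 = 915^2 mod 1105 = 740.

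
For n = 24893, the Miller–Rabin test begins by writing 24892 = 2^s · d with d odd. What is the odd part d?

6223

Halving: 24892 → 12446 → 6223; 6223 is odd.
So 24892 = 2^2 · 6223.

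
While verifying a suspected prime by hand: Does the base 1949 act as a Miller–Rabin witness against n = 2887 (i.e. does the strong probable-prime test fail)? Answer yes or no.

no

n − 1 = 2886 = 2^1 · 1443, so s = 1 and d = 1443.
x_0 = 1949^1443 mod 2887 = 1.
x_0 = 1, so 1949 is not a witness.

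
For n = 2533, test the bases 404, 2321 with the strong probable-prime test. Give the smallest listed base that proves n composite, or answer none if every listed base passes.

404

n − 1 = 2532 = 2^2 · 633, so s = 2 and d = 633.
Base 404: x_0 = 404^633 mod 2533 = 1016. x_0 is neither 1 nor 2532, so continue squaring. x_1 = 1016^2 mod 2533 = 1325. Reached i = s−1 = 1 without hitting −1: 404 is a Miller–Rabin witness and 2533 is composite.
Base 2321: x_0 = 2321^633 mod 2533 = 213. x_0 is neither 1 nor 2532, so continue squaring. x_1 = 213^2 mod 2533 = 2308. Reached i = s−1 = 1 without hitting −1: 2321 is a Miller–Rabin witness and 2533 is composite.
The smallest witness among the given bases is 404.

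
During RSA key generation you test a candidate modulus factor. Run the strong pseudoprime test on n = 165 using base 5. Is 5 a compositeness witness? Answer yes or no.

yes

n − 1 = 164 = 2^2 · 41, so s = 2 and d = 41.
x_0 = 5^41 mod 165 = 5.
x_0 is neither 1 nor 164, so continue squaring.
x_1 = 5^2 mod 165 = 25.
Reached i = s−1 = 1 without hitting −1: 5 is a Miller–Rabin witness and 165 is composite.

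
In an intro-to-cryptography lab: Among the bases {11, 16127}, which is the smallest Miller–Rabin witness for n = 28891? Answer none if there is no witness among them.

n − 1 = 28890 = 2^1 · 14445, so s = 1 and d = 14445.
Base 11: x_0 = 11^14445 mod 28891 = 22206. x_0 ∉ {1, 28890} and s = 1, so 11 is a Miller–Rabin witness and 28891 is composite.
Base 16127: x_0 = 16127^14445 mod 28891 = 7679. x_0 ∉ {1, 28890} and s = 1, so 16127 is a Miller–Rabin witness and 28891 is composite.
The smallest witness among the given bases is 11.

11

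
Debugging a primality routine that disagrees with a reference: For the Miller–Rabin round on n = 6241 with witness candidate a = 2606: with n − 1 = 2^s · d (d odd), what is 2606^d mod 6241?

2843

n − 1 = 6240 = 2^5 · 195, so s = 5 and d = 195.
Repeated squaring mod 6241: 2606^1 ≡ 2606, 2606^2 ≡ 1028, 2606^4 ≡ 2055, 2606^8 ≡ 4109, 2606^16 ≡ 1976, 2606^32 ≡ 3951, 2606^64 ≡ 1660, 2606^128 ≡ 3319.
195 = 128 + 64 + 2 + 1, so 2606^195 ≡ 3319·1660·1028·2606 ≡ 2843 (mod 6241).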